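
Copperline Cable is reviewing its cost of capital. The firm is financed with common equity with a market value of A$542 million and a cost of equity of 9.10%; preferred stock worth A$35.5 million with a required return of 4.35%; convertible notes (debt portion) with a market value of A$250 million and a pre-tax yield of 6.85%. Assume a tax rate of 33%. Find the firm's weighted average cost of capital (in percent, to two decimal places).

Total capital V = 542 + 35.5 + 250 = 827.5.
Equity: weight = 542/827.5 = 0.6550; cost = 9.1%.
Preferred: weight = 35.5/827.5 = 0.0429; cost = 4.35%.
Convertible notes (debt portion): weight = 250/827.5 = 0.3021; after-tax cost = 6.85% × (1 − 33%) = 4.5895%.
WACC = 0.6550 × 9.1000% + 0.0429 × 4.3500% + 0.3021 × 4.5895% = 7.5335%.

7.53%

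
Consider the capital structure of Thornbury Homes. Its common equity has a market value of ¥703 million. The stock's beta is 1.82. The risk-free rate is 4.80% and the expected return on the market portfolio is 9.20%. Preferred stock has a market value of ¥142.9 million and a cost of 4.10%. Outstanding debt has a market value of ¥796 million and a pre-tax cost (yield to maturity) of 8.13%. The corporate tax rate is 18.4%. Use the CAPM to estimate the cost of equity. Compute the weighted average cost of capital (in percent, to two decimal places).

9.06%

Market risk premium = 9.2% − 4.8% = 4.4%.
Cost of equity via CAPM: Re = 4.8% + 1.82 × 4.4% = 12.8080%.
Total capital V = 703 + 142.9 + 796 = 1641.9.
Equity: weight = 703/1641.9 = 0.4282; cost = 12.808%.
Preferred: weight = 142.9/1641.9 = 0.0870; cost = 4.1%.
Debt: weight = 796/1641.9 = 0.4848; after-tax cost = 8.13% × (1 − 18.4%) = 6.6341%.
WACC = 0.4282 × 12.8080% + 0.0870 × 4.1000% + 0.4848 × 6.6341% = 9.0570%.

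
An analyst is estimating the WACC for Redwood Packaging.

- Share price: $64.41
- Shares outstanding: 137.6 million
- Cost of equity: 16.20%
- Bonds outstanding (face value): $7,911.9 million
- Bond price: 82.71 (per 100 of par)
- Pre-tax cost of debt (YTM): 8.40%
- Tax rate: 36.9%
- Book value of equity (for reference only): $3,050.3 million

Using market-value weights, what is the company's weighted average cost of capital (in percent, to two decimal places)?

11.57%

Market value of equity E = 64.41 × 137.6m = 8862.816m. Market value of debt D = 7911.9m × 82.71/100 = 6543.93249m.
Total capital V = 8862.816 + 6543.93249 = 15406.74849.
Equity: weight = 8862.816/15406.74849 = 0.5753; cost = 16.2%.
Bonds outstanding: weight = 6543.93249/15406.74849 = 0.4247; after-tax cost = 8.4% × (1 − 36.9%) = 5.3004%.
WACC = 0.5753 × 16.2000% + 0.4247 × 5.3004% = 11.5705%.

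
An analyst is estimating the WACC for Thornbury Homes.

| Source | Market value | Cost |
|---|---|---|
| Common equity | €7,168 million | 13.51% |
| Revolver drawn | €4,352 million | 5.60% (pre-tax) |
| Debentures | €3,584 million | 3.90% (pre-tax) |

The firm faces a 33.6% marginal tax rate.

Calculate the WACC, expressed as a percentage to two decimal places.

8.10%

Total capital V = 7168 + 4352 + 3584 = 15104.
Equity: weight = 7168/15104 = 0.4746; cost = 13.51%.
Revolver drawn: weight = 4352/15104 = 0.2881; after-tax cost = 5.6% × (1 − 33.6%) = 3.7184%.
Debentures: weight = 3584/15104 = 0.2373; after-tax cost = 3.9% × (1 − 33.6%) = 2.5896%.
WACC = 0.4746 × 13.5100% + 0.2881 × 3.7184% + 0.2373 × 2.5896% = 8.0974%.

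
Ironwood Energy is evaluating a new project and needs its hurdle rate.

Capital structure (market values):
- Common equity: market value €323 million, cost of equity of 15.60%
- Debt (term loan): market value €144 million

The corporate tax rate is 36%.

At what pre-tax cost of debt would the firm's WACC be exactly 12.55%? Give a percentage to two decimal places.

8.92%

Total capital V = 323 + 144 = 467.
Equity weight = 323/467 = 0.6916.
Term loan weight = 144/467 = 0.3084.
Equity contribution = 0.6916 × 15.6% = 10.7897%.
Remaining for debt = 12.55% − 10.7897% = 1.7603%.
Rd × (1 − 36%) × 0.3084 = 1.7603%  ⇒  Rd = 8.9198%.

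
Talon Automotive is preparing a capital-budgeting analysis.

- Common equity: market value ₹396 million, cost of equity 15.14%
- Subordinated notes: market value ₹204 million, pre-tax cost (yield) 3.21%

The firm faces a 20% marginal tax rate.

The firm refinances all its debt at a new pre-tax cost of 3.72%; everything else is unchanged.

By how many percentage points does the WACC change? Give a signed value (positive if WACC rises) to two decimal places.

+0.14 pp

Current WACC:
Total capital V = 396 + 204 = 600.
Equity: weight = 396/600 = 0.6600; cost = 15.14%.
Subordinated notes: weight = 204/600 = 0.3400; after-tax cost = 3.21% × (1 − 20%) = 2.5680%.
WACC = 0.6600 × 15.1400% + 0.3400 × 2.5680% = 10.8655%.
After the change:
Total capital V = 396 + 204 = 600.
Equity: weight = 396/600 = 0.6600; cost = 15.14%.
Subordinated notes: weight = 204/600 = 0.3400; after-tax cost = 3.72% × (1 − 20%) = 2.9760%.
WACC = 0.6600 × 15.1400% + 0.3400 × 2.9760% = 11.0042%.
Change in WACC = 11.0042% − 10.8655% = 0.1387 pp.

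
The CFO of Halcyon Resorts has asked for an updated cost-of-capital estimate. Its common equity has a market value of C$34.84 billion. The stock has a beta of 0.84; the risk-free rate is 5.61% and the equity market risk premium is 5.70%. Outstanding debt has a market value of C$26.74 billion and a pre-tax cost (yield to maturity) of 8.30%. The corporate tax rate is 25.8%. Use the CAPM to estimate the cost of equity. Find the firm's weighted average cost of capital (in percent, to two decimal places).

Cost of equity via CAPM: Re = 5.61% + 0.84 × 5.7% = 10.3980%.
Total capital V = 34.84 + 26.74 = 61.58.
Equity: weight = 34.84/61.58 = 0.5658; cost = 10.398%.
Debt: weight = 26.74/61.58 = 0.4342; after-tax cost = 8.3% × (1 − 25.8%) = 6.1586%.
WACC = 0.5658 × 10.3980% + 0.4342 × 6.1586% = 8.5571%.

8.56%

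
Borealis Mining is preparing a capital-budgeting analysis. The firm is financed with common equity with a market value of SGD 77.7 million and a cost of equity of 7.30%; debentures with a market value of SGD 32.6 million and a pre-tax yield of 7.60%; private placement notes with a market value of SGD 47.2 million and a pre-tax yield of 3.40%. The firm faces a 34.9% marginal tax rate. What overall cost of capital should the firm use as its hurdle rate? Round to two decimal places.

5.29%

Total capital V = 77.7 + 32.6 + 47.2 = 157.5.
Equity: weight = 77.7/157.5 = 0.4933; cost = 7.3%.
Debentures: weight = 32.6/157.5 = 0.2070; after-tax cost = 7.6% × (1 − 34.9%) = 4.9476%.
Private placement notes: weight = 47.2/157.5 = 0.2997; after-tax cost = 3.4% × (1 − 34.9%) = 2.2134%.
WACC = 0.4933 × 7.3000% + 0.2070 × 4.9476% + 0.2997 × 2.2134% = 5.2887%.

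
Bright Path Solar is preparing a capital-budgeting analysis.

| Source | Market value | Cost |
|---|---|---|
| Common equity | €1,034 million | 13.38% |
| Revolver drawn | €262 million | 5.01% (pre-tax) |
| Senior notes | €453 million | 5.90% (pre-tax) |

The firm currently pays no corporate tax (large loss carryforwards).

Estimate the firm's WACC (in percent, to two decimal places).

Total capital V = 1034 + 262 + 453 = 1749.
Equity: weight = 1034/1749 = 0.5912; cost = 13.38%.
Revolver drawn: weight = 262/1749 = 0.1498; after-tax cost = 5.01% × (1 − 0%) = 5.0100%.
Senior notes: weight = 453/1749 = 0.2590; after-tax cost = 5.9% × (1 − 0%) = 5.9000%.
WACC = 0.5912 × 13.3800% + 0.1498 × 5.0100% + 0.2590 × 5.9000% = 10.1888%.

10.19%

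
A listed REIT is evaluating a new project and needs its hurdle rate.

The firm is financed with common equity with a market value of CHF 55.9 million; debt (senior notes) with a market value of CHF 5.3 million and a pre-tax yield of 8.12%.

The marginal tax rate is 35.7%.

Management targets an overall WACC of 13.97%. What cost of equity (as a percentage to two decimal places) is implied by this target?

Total capital V = 55.9 + 5.3 = 61.2.
Equity weight = 55.9/61.2 = 0.9134.
Senior notes weight = 5.3/61.2 = 0.0866.
Debt contribution = 0.0866 × 8.12% × (1 − 35.7%) = 0.4522%.
Required equity contribution = 13.97% − 0.4522% = 13.5178%.
Re = 13.5178% / 0.9134 = 14.7995%.

14.80%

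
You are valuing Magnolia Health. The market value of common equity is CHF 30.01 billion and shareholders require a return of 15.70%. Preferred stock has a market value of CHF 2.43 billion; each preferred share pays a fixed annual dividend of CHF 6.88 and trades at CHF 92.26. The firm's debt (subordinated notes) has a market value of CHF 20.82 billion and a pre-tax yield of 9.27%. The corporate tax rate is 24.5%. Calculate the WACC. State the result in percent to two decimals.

11.92%

Cost of preferred: Rp = 6.88 / 92.26 = 7.4572%.
Total capital V = 30.01 + 2.43 + 20.82 = 53.26.
Equity: weight = 30.01/53.26 = 0.5635; cost = 15.7%.
Preferred: weight = 2.43/53.26 = 0.0456; cost = 7.4572%.
Subordinated notes: weight = 20.82/53.26 = 0.3909; after-tax cost = 9.27% × (1 − 24.5%) = 6.9989%.
WACC = 0.5635 × 15.7000% + 0.0456 × 7.4572% + 0.3909 × 6.9989% = 11.9225%.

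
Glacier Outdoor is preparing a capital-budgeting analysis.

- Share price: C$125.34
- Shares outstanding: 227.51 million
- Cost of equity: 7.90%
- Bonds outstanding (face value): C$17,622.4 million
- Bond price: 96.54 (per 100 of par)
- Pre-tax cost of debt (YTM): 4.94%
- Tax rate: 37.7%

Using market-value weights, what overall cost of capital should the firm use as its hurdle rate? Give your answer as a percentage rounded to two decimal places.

Market value of equity E = 125.34 × 227.51m = 28516.1034m. Market value of debt D = 17622.4m × 96.54/100 = 17012.66496m.
Total capital V = 28516.1034 + 17012.66496 = 45528.76836.
Equity: weight = 28516.1034/45528.76836 = 0.6263; cost = 7.9%.
Bonds outstanding: weight = 17012.66496/45528.76836 = 0.3737; after-tax cost = 4.94% × (1 − 37.7%) = 3.0776%.
WACC = 0.6263 × 7.9000% + 0.3737 × 3.0776% = 6.0980%.

6.10%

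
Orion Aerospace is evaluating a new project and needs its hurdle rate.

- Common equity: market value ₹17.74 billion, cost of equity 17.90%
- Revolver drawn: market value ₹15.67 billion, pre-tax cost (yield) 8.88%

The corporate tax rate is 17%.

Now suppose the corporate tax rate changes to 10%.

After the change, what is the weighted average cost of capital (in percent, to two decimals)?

13.25%

After the change:
Total capital V = 17.74 + 15.67 = 33.41.
Equity: weight = 17.74/33.41 = 0.5310; cost = 17.9%.
Revolver drawn: weight = 15.67/33.41 = 0.4690; after-tax cost = 8.88% × (1 − 10%) = 7.9920%.
WACC = 0.5310 × 17.9000% + 0.4690 × 7.9920% = 13.2529%.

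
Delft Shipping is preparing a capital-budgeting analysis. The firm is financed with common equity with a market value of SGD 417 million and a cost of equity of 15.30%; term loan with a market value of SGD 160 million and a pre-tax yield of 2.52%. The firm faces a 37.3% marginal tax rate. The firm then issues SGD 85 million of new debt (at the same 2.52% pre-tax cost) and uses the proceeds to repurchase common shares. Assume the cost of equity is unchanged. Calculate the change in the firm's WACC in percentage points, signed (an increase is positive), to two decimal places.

Current WACC:
Total capital V = 417 + 160 = 577.
Equity: weight = 417/577 = 0.7227; cost = 15.3%.
Term loan: weight = 160/577 = 0.2773; after-tax cost = 2.52% × (1 − 37.3%) = 1.5800%.
WACC = 0.7227 × 15.3000% + 0.2773 × 1.5800% = 11.4955%.
After the change:
Total capital V = 332 + 245 = 577.
Equity: weight = 332/577 = 0.5754; cost = 15.3%.
Term loan: weight = 245/577 = 0.4246; after-tax cost = 2.52% × (1 − 37.3%) = 1.5800%.
WACC = 0.5754 × 15.3000% + 0.4246 × 1.5800% = 9.4744%.
Change in WACC = 9.4744% − 11.4955% = -2.0211 pp.

-2.02 pp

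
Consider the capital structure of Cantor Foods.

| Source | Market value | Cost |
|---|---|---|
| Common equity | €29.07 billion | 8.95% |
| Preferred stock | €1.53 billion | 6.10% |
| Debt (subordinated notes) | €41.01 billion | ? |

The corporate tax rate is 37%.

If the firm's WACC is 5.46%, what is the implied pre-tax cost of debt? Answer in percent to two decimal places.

Total capital V = 29.07 + 1.53 + 41.01 = 71.61.
Equity weight = 29.07/71.61 = 0.4059.
Preferred weight = 1.53/71.61 = 0.0214.
Subordinated notes weight = 41.01/71.61 = 0.5727.
Equity contribution = 0.4059 × 8.95% = 3.6332%.
Preferred contribution = 0.0214 × 6.1% = 0.1303%.
Remaining for debt = 5.46% − 3.7636% = 1.6964%.
Rd × (1 − 37%) × 0.5727 = 1.6964%  ⇒  Rd = 4.7020%.

4.70%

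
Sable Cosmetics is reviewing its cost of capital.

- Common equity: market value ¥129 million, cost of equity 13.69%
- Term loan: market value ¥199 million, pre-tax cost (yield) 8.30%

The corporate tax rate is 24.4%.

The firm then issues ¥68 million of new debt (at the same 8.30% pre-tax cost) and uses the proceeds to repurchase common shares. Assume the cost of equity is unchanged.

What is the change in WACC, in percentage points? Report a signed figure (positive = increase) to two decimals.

Current WACC:
Total capital V = 129 + 199 = 328.
Equity: weight = 129/328 = 0.3933; cost = 13.69%.
Term loan: weight = 199/328 = 0.6067; after-tax cost = 8.3% × (1 − 24.4%) = 6.2748%.
WACC = 0.3933 × 13.6900% + 0.6067 × 6.2748% = 9.1911%.
After the change:
Total capital V = 61 + 267 = 328.
Equity: weight = 61/328 = 0.1860; cost = 13.69%.
Term loan: weight = 267/328 = 0.8140; after-tax cost = 8.3% × (1 − 24.4%) = 6.2748%.
WACC = 0.1860 × 13.6900% + 0.8140 × 6.2748% = 7.6538%.
Change in WACC = 7.6538% − 9.1911% = -1.5373 pp.

-1.54 pp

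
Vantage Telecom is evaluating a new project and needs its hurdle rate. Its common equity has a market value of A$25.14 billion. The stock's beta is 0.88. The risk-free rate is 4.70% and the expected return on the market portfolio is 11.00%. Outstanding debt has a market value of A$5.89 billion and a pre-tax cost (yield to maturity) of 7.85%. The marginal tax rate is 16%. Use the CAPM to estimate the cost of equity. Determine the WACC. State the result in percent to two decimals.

Market risk premium = 11.0% − 4.7% = 6.3%.
Cost of equity via CAPM: Re = 4.7% + 0.88 × 6.3% = 10.2440%.
Total capital V = 25.14 + 5.89 = 31.03.
Equity: weight = 25.14/31.03 = 0.8102; cost = 10.244%.
Debt: weight = 5.89/31.03 = 0.1898; after-tax cost = 7.85% × (1 − 16%) = 6.5940%.
WACC = 0.8102 × 10.2440% + 0.1898 × 6.5940% = 9.5512%.

9.55%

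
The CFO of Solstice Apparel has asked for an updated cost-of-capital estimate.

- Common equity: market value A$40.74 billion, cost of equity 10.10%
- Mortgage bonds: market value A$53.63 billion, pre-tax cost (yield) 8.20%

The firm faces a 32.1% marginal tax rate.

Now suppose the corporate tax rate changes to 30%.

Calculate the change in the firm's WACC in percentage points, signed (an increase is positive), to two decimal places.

Current WACC:
Total capital V = 40.74 + 53.63 = 94.37.
Equity: weight = 40.74/94.37 = 0.4317; cost = 10.1%.
Mortgage bonds: weight = 53.63/94.37 = 0.5683; after-tax cost = 8.2% × (1 − 32.1%) = 5.5678%.
WACC = 0.4317 × 10.1000% + 0.5683 × 5.5678% = 7.5244%.
After the change:
Total capital V = 40.74 + 53.63 = 94.37.
Equity: weight = 40.74/94.37 = 0.4317; cost = 10.1%.
Mortgage bonds: weight = 53.63/94.37 = 0.5683; after-tax cost = 8.2% × (1 − 30%) = 5.7400%.
WACC = 0.4317 × 10.1000% + 0.5683 × 5.7400% = 7.6222%.
Change in WACC = 7.6222% − 7.5244% = 0.0979 pp.

+0.10 pp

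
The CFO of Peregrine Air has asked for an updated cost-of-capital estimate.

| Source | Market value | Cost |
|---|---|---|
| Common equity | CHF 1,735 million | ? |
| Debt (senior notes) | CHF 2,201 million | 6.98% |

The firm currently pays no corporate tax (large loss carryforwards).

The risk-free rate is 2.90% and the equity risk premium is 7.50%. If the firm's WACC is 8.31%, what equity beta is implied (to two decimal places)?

Total capital V = 1735 + 2201 = 3936.
Equity weight = 1735/3936 = 0.4408.
Senior notes weight = 2201/3936 = 0.5592.
Debt contribution = 0.5592 × 6.98% × (1 − 0%) = 3.9032%.
Required equity contribution = 8.31% − 3.9032% = 4.4068%  ⇒  Re = 9.9972%.
CAPM: 9.9972% = 2.9% + β × 7.5%  ⇒  β = 0.9463.

0.95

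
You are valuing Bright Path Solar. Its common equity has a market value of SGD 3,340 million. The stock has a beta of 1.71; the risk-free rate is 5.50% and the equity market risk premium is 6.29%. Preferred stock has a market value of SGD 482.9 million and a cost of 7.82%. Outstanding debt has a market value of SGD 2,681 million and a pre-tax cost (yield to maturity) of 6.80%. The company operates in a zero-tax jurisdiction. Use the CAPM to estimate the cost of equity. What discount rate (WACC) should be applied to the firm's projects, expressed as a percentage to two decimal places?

11.73%

Cost of equity via CAPM: Re = 5.5% + 1.71 × 6.29% = 16.2559%.
Total capital V = 3340 + 482.9 + 2681 = 6503.9.
Equity: weight = 3340/6503.9 = 0.5135; cost = 16.2559%.
Preferred: weight = 482.9/6503.9 = 0.0742; cost = 7.82%.
Debt: weight = 2681/6503.9 = 0.4122; after-tax cost = 6.8% × (1 − 0%) = 6.8000%.
WACC = 0.5135 × 16.2559% + 0.0742 × 7.8200% + 0.4122 × 6.8000% = 11.7317%.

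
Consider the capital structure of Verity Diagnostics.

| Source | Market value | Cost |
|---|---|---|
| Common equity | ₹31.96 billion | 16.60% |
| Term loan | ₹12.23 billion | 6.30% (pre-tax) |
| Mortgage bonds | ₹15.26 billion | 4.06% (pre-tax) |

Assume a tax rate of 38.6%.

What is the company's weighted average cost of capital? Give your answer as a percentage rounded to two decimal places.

10.36%

Total capital V = 31.96 + 12.23 + 15.26 = 59.45.
Equity: weight = 31.96/59.45 = 0.5376; cost = 16.6%.
Term loan: weight = 12.23/59.45 = 0.2057; after-tax cost = 6.3% × (1 − 38.6%) = 3.8682%.
Mortgage bonds: weight = 15.26/59.45 = 0.2567; after-tax cost = 4.06% × (1 − 38.6%) = 2.4928%.
WACC = 0.5376 × 16.6000% + 0.2057 × 3.8682% + 0.2567 × 2.4928% = 10.3597%.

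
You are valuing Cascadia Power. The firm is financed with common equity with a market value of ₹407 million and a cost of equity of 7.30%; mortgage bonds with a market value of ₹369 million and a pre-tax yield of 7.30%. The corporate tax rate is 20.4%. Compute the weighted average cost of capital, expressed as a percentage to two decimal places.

Total capital V = 407 + 369 = 776.
Equity: weight = 407/776 = 0.5245; cost = 7.3%.
Mortgage bonds: weight = 369/776 = 0.4755; after-tax cost = 7.3% × (1 − 20.4%) = 5.8108%.
WACC = 0.5245 × 7.3000% + 0.4755 × 5.8108% = 6.5919%.

6.59%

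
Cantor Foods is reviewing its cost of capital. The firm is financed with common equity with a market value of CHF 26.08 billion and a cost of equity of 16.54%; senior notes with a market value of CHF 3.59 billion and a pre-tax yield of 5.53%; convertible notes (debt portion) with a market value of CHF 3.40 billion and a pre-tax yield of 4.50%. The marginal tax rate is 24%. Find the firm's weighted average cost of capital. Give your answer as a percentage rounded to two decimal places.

13.85%

Total capital V = 26.08 + 3.59 + 3.4 = 33.07.
Equity: weight = 26.08/33.07 = 0.7886; cost = 16.54%.
Senior notes: weight = 3.59/33.07 = 0.1086; after-tax cost = 5.53% × (1 − 24%) = 4.2028%.
Convertible notes (debt portion): weight = 3.4/33.07 = 0.1028; after-tax cost = 4.5% × (1 − 24%) = 3.4200%.
WACC = 0.7886 × 16.5400% + 0.1086 × 4.2028% + 0.1028 × 3.4200% = 13.8518%.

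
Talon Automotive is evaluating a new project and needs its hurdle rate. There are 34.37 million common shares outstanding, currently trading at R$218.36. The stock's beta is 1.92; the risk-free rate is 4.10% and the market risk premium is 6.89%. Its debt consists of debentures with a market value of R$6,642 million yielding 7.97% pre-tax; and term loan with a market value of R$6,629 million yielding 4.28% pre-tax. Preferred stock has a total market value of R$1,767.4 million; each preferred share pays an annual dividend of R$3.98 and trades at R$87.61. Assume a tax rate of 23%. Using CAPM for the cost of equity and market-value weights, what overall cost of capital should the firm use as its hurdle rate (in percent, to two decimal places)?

Cost of equity via CAPM: Re = 4.1% + 1.92 × 6.89% = 17.3288%.
Cost of preferred: Rp = 3.98 / 87.61 = 4.5429%.
Market value of equity E = 218.36 × 34.37m = 7505.0332m.
Total capital V = 7505.0332 + 1767.4 + 6642 + 6629 = 22543.4332.
Equity: weight = 7505.0332/22543.4332 = 0.3329; cost = 17.3288%.
Preferred: weight = 1767.4/22543.4332 = 0.0784; cost = 4.5429%.
Debentures: weight = 6642/22543.4332 = 0.2946; after-tax cost = 7.97% × (1 − 23%) = 6.1369%.
Term loan: weight = 6629/22543.4332 = 0.2941; after-tax cost = 4.28% × (1 − 23%) = 3.2956%.
WACC = 0.3329 × 17.3288% + 0.0784 × 4.5429% + 0.2946 × 6.1369% + 0.2941 × 3.2956% = 8.9024%.

8.90%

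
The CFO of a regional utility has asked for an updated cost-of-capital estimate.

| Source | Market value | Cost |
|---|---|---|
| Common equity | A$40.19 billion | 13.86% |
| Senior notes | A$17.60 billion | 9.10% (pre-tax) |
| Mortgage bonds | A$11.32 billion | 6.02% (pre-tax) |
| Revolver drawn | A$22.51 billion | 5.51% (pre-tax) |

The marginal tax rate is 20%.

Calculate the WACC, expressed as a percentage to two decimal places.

Total capital V = 40.19 + 17.6 + 11.32 + 22.51 = 91.62.
Equity: weight = 40.19/91.62 = 0.4387; cost = 13.86%.
Senior notes: weight = 17.6/91.62 = 0.1921; after-tax cost = 9.1% × (1 − 20%) = 7.2800%.
Mortgage bonds: weight = 11.32/91.62 = 0.1236; after-tax cost = 6.02% × (1 − 20%) = 4.8160%.
Revolver drawn: weight = 22.51/91.62 = 0.2457; after-tax cost = 5.51% × (1 − 20%) = 4.4080%.
WACC = 0.4387 × 13.8600% + 0.1921 × 7.2800% + 0.1236 × 4.8160% + 0.2457 × 4.4080% = 9.1563%.

9.16%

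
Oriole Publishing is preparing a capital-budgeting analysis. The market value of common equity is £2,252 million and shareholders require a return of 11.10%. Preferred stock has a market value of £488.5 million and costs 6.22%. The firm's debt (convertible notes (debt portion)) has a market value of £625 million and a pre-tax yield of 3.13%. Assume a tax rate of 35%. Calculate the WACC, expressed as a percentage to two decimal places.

8.71%

Total capital V = 2252 + 488.5 + 625 = 3365.5.
Equity: weight = 2252/3365.5 = 0.6691; cost = 11.1%.
Preferred: weight = 488.5/3365.5 = 0.1451; cost = 6.22%.
Convertible notes (debt portion): weight = 625/3365.5 = 0.1857; after-tax cost = 3.13% × (1 − 35%) = 2.0345%.
WACC = 0.6691 × 11.1000% + 0.1451 × 6.2200% + 0.1857 × 2.0345% = 8.7081%.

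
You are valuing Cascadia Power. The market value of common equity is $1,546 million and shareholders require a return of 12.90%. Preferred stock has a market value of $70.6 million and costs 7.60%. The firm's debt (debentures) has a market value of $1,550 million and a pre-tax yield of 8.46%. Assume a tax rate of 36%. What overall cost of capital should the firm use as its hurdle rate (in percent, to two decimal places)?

9.12%

Total capital V = 1546 + 70.6 + 1550 = 3166.6.
Equity: weight = 1546/3166.6 = 0.4882; cost = 12.9%.
Preferred: weight = 70.6/3166.6 = 0.0223; cost = 7.6%.
Debentures: weight = 1550/3166.6 = 0.4895; after-tax cost = 8.46% × (1 − 36%) = 5.4144%.
WACC = 0.4882 × 12.9000% + 0.0223 × 7.6000% + 0.4895 × 5.4144% = 9.1178%.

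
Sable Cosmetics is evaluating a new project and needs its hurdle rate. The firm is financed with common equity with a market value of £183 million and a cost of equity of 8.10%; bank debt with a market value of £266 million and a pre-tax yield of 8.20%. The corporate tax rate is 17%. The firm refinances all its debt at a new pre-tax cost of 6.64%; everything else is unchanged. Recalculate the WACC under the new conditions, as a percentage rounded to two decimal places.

6.57%

After the change:
Total capital V = 183 + 266 = 449.
Equity: weight = 183/449 = 0.4076; cost = 8.1%.
Bank debt: weight = 266/449 = 0.5924; after-tax cost = 6.64% × (1 − 17%) = 5.5112%.
WACC = 0.4076 × 8.1000% + 0.5924 × 5.5112% = 6.5663%.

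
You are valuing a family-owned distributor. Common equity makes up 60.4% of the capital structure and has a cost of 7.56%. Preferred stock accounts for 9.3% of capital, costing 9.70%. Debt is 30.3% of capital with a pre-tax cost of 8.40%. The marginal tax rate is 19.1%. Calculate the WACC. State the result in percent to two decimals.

7.53%

After-tax cost of debt = 8.4% × (1 − 19.1%) = 6.7956%.
WACC = 0.604 × 7.5600% + 0.093 × 9.7000% + 0.303 × 6.7956% = 7.5274%.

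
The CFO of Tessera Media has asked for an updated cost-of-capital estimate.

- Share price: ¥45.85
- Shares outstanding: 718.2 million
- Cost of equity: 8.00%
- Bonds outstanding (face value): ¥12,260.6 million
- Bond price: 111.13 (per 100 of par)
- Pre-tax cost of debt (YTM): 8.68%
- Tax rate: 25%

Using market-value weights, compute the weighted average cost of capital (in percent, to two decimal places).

7.56%

Market value of equity E = 45.85 × 718.2m = 32929.47m. Market value of debt D = 12260.6m × 111.13/100 = 13625.20478m.
Total capital V = 32929.47 + 13625.20478 = 46554.67478.
Equity: weight = 32929.47/46554.67478 = 0.7073; cost = 8%.
Bonds outstanding: weight = 13625.20478/46554.67478 = 0.2927; after-tax cost = 8.68% × (1 − 25%) = 6.5100%.
WACC = 0.7073 × 8.0000% + 0.2927 × 6.5100% = 7.5639%.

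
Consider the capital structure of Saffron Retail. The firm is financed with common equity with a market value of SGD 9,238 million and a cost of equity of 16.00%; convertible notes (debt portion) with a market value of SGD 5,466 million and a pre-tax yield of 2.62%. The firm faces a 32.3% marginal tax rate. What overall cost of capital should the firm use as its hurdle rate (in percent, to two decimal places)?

Total capital V = 9238 + 5466 = 14704.
Equity: weight = 9238/14704 = 0.6283; cost = 16%.
Convertible notes (debt portion): weight = 5466/14704 = 0.3717; after-tax cost = 2.62% × (1 − 32.3%) = 1.7737%.
WACC = 0.6283 × 16.0000% + 0.3717 × 1.7737% = 10.7116%.

10.71%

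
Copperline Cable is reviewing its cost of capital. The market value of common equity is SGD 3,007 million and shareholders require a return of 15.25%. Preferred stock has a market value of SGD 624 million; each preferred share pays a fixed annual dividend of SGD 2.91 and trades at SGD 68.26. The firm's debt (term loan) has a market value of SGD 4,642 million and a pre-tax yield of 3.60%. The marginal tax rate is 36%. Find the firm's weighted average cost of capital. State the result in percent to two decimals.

Cost of preferred: Rp = 2.91 / 68.26 = 4.2631%.
Total capital V = 3007 + 624 + 4642 = 8273.
Equity: weight = 3007/8273 = 0.3635; cost = 15.25%.
Preferred: weight = 624/8273 = 0.0754; cost = 4.2631%.
Term loan: weight = 4642/8273 = 0.5611; after-tax cost = 3.6% × (1 − 36%) = 2.3040%.
WACC = 0.3635 × 15.2500% + 0.0754 × 4.2631% + 0.5611 × 2.3040% = 7.1573%.

7.16%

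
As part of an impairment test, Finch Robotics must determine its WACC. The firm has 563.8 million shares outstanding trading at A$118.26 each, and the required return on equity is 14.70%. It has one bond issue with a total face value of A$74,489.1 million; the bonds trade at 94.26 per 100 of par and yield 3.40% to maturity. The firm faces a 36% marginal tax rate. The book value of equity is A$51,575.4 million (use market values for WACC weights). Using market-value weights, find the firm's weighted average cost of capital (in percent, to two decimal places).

8.28%

Market value of equity E = 118.26 × 563.8m = 66674.988m. Market value of debt D = 74489.1m × 94.26/100 = 70213.42566m.
Total capital V = 66674.988 + 70213.42566 = 136888.41366.
Equity: weight = 66674.988/136888.41366 = 0.4871; cost = 14.7%.
Bonds outstanding: weight = 70213.42566/136888.41366 = 0.5129; after-tax cost = 3.4% × (1 − 36%) = 2.1760%.
WACC = 0.4871 × 14.7000% + 0.5129 × 2.1760% = 8.2761%.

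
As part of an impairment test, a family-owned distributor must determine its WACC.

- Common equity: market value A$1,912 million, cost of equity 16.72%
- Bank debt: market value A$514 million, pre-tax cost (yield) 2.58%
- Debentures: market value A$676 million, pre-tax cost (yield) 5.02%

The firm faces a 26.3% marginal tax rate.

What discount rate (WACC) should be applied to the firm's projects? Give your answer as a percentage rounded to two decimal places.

Total capital V = 1912 + 514 + 676 = 3102.
Equity: weight = 1912/3102 = 0.6164; cost = 16.72%.
Bank debt: weight = 514/3102 = 0.1657; after-tax cost = 2.58% × (1 − 26.3%) = 1.9015%.
Debentures: weight = 676/3102 = 0.2179; after-tax cost = 5.02% × (1 − 26.3%) = 3.6997%.
WACC = 0.6164 × 16.7200% + 0.1657 × 1.9015% + 0.2179 × 3.6997% = 11.4271%.

11.43%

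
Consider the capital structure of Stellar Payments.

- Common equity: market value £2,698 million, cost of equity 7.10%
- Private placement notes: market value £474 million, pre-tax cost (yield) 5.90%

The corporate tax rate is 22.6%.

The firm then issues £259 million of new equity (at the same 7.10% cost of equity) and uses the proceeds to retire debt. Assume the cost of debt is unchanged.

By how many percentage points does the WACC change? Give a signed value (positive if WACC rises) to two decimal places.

Current WACC:
Total capital V = 2698 + 474 = 3172.
Equity: weight = 2698/3172 = 0.8506; cost = 7.1%.
Private placement notes: weight = 474/3172 = 0.1494; after-tax cost = 5.9% × (1 − 22.6%) = 4.5666%.
WACC = 0.8506 × 7.1000% + 0.1494 × 4.5666% = 6.7214%.
After the change:
Total capital V = 2957 + 215 = 3172.
Equity: weight = 2957/3172 = 0.9322; cost = 7.1%.
Private placement notes: weight = 215/3172 = 0.0678; after-tax cost = 5.9% × (1 − 22.6%) = 4.5666%.
WACC = 0.9322 × 7.1000% + 0.0678 × 4.5666% = 6.9283%.
Change in WACC = 6.9283% − 6.7214% = 0.2069 pp.

+0.21 pp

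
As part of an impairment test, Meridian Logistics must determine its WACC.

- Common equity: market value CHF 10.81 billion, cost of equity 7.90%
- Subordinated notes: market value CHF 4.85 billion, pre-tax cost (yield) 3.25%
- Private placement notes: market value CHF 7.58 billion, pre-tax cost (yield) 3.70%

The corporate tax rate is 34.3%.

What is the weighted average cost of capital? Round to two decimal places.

4.91%

Total capital V = 10.81 + 4.85 + 7.58 = 23.24.
Equity: weight = 10.81/23.24 = 0.4651; cost = 7.9%.
Subordinated notes: weight = 4.85/23.24 = 0.2087; after-tax cost = 3.25% × (1 − 34.3%) = 2.1353%.
Private placement notes: weight = 7.58/23.24 = 0.3262; after-tax cost = 3.7% × (1 − 34.3%) = 2.4309%.
WACC = 0.4651 × 7.9000% + 0.2087 × 2.1353% + 0.3262 × 2.4309% = 4.9131%.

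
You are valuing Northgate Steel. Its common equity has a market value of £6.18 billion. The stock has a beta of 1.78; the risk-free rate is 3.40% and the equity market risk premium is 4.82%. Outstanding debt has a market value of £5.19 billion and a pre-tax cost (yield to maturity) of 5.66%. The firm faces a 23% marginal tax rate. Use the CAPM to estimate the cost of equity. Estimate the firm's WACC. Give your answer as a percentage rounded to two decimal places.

8.50%

Cost of equity via CAPM: Re = 3.4% + 1.78 × 4.82% = 11.9796%.
Total capital V = 6.18 + 5.19 = 11.37.
Equity: weight = 6.18/11.37 = 0.5435; cost = 11.9796%.
Debt: weight = 5.19/11.37 = 0.4565; after-tax cost = 5.66% × (1 − 23%) = 4.3582%.
WACC = 0.5435 × 11.9796% + 0.4565 × 4.3582% = 8.5007%.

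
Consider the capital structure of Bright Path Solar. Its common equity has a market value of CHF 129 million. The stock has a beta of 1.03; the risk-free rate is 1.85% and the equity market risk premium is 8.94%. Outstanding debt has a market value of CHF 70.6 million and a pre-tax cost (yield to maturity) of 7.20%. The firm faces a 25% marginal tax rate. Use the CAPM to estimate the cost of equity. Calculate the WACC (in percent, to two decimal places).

Cost of equity via CAPM: Re = 1.85% + 1.03 × 8.94% = 11.0582%.
Total capital V = 129 + 70.6 = 199.6.
Equity: weight = 129/199.6 = 0.6463; cost = 11.0582%.
Debt: weight = 70.6/199.6 = 0.3537; after-tax cost = 7.2% × (1 − 25%) = 5.4000%.
WACC = 0.6463 × 11.0582% + 0.3537 × 5.4000% = 9.0569%.

9.06%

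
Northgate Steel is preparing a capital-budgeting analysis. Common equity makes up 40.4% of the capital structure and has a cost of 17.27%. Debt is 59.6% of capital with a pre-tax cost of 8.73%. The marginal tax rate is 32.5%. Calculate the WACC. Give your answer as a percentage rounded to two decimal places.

After-tax cost of debt = 8.73% × (1 − 32.5%) = 5.8928%.
WACC = 0.404 × 17.2700% + 0.596 × 5.8928% = 10.4892%.

10.49%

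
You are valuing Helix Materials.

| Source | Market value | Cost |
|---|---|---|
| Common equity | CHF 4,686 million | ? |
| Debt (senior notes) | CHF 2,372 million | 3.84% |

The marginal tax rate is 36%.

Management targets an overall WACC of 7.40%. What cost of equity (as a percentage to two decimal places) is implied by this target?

Total capital V = 4686 + 2372 = 7058.
Equity weight = 4686/7058 = 0.6639.
Senior notes weight = 2372/7058 = 0.3361.
Debt contribution = 0.3361 × 3.84% × (1 − 36%) = 0.8259%.
Required equity contribution = 7.4% − 0.8259% = 6.5741%.
Re = 6.5741% / 0.6639 = 9.9018%.

9.90%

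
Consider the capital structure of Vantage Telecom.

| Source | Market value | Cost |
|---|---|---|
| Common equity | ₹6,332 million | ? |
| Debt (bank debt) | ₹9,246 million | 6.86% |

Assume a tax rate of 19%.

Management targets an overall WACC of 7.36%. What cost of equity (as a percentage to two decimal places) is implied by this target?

9.99%

Total capital V = 6332 + 9246 = 15578.
Equity weight = 6332/15578 = 0.4065.
Bank debt weight = 9246/15578 = 0.5935.
Debt contribution = 0.5935 × 6.86% × (1 − 19%) = 3.2980%.
Required equity contribution = 7.36% − 3.2980% = 4.0620%.
Re = 4.0620% / 0.4065 = 9.9933%.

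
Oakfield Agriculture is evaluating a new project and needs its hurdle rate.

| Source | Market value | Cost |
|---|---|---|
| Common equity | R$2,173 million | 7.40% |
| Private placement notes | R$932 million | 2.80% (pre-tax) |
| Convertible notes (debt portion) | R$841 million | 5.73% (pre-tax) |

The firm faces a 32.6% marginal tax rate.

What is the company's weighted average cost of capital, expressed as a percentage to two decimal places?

5.34%

Total capital V = 2173 + 932 + 841 = 3946.
Equity: weight = 2173/3946 = 0.5507; cost = 7.4%.
Private placement notes: weight = 932/3946 = 0.2362; after-tax cost = 2.8% × (1 − 32.6%) = 1.8872%.
Convertible notes (debt portion): weight = 841/3946 = 0.2131; after-tax cost = 5.73% × (1 − 32.6%) = 3.8620%.
WACC = 0.5507 × 7.4000% + 0.2362 × 1.8872% + 0.2131 × 3.8620% = 5.3439%.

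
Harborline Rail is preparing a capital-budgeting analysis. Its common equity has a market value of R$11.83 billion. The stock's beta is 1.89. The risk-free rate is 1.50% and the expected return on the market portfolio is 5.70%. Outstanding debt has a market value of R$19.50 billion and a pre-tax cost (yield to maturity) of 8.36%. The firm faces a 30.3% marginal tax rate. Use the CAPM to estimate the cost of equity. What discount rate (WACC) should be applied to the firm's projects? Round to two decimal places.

Market risk premium = 5.7% − 1.5% = 4.2%.
Cost of equity via CAPM: Re = 1.5% + 1.89 × 4.2% = 9.4380%.
Total capital V = 11.83 + 19.5 = 31.33.
Equity: weight = 11.83/31.33 = 0.3776; cost = 9.438%.
Debt: weight = 19.5/31.33 = 0.6224; after-tax cost = 8.36% × (1 − 30.3%) = 5.8269%.
WACC = 0.3776 × 9.4380% + 0.6224 × 5.8269% = 7.1904%.

7.19%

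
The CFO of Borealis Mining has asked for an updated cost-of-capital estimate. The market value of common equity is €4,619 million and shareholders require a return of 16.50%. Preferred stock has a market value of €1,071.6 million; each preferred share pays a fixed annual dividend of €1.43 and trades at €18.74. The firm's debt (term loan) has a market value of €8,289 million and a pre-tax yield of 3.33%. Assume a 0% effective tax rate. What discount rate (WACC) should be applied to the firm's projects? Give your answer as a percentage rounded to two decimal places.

Cost of preferred: Rp = 1.43 / 18.74 = 7.6307%.
Total capital V = 4619 + 1071.6 + 8289 = 13979.6.
Equity: weight = 4619/13979.6 = 0.3304; cost = 16.5%.
Preferred: weight = 1071.6/13979.6 = 0.0767; cost = 7.6307%.
Term loan: weight = 8289/13979.6 = 0.5929; after-tax cost = 3.33% × (1 − 0%) = 3.3300%.
WACC = 0.3304 × 16.5000% + 0.0767 × 7.6307% + 0.5929 × 3.3300% = 8.0112%.

8.01%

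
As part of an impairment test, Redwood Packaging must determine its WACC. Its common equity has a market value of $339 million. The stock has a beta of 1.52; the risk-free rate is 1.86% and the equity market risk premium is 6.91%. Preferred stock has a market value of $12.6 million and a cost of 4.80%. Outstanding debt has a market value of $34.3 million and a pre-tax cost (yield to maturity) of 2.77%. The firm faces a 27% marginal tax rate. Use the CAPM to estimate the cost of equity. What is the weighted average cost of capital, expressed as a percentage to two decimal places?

Cost of equity via CAPM: Re = 1.86% + 1.52 × 6.91% = 12.3632%.
Total capital V = 339 + 12.6 + 34.3 = 385.9.
Equity: weight = 339/385.9 = 0.8785; cost = 12.3632%.
Preferred: weight = 12.6/385.9 = 0.0327; cost = 4.8%.
Debt: weight = 34.3/385.9 = 0.0889; after-tax cost = 2.77% × (1 − 27%) = 2.0221%.
WACC = 0.8785 × 12.3632% + 0.0327 × 4.8000% + 0.0889 × 2.0221% = 11.1971%.

11.20%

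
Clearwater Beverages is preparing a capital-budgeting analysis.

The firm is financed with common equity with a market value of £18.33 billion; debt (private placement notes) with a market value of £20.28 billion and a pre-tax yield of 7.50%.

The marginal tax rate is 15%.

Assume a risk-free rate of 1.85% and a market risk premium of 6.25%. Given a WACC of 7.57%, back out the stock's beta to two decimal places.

Total capital V = 18.33 + 20.28 = 38.61.
Equity weight = 18.33/38.61 = 0.4747.
Private placement notes weight = 20.28/38.61 = 0.5253.
Debt contribution = 0.5253 × 7.5% × (1 − 15%) = 3.3485%.
Required equity contribution = 7.57% − 3.3485% = 4.2215%  ⇒  Re = 8.8921%.
CAPM: 8.8921% = 1.85% + β × 6.25%  ⇒  β = 1.1267.

1.13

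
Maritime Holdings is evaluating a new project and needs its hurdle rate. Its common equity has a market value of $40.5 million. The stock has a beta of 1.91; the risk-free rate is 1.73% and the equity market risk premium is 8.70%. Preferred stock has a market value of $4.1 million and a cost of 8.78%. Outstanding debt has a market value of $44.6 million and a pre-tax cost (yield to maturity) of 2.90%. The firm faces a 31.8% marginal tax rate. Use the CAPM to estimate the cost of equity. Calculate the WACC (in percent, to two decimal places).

Cost of equity via CAPM: Re = 1.73% + 1.91 × 8.7% = 18.3470%.
Total capital V = 40.5 + 4.1 + 44.6 = 89.2.
Equity: weight = 40.5/89.2 = 0.4540; cost = 18.347%.
Preferred: weight = 4.1/89.2 = 0.0460; cost = 8.78%.
Debt: weight = 44.6/89.2 = 0.5000; after-tax cost = 2.9% × (1 − 31.8%) = 1.9778%.
WACC = 0.4540 × 18.3470% + 0.0460 × 8.7800% + 0.5000 × 1.9778% = 9.7227%.

9.72%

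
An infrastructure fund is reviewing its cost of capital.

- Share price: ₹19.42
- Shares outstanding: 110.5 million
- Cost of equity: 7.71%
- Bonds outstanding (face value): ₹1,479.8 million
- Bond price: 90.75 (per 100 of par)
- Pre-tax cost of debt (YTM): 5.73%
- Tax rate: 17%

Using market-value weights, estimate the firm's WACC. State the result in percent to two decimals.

6.57%

Market value of equity E = 19.42 × 110.5m = 2145.91m. Market value of debt D = 1479.8m × 90.75/100 = 1342.9185m.
Total capital V = 2145.91 + 1342.9185 = 3488.8285.
Equity: weight = 2145.91/3488.8285 = 0.6151; cost = 7.71%.
Bonds outstanding: weight = 1342.9185/3488.8285 = 0.3849; after-tax cost = 5.73% × (1 − 17%) = 4.7559%.
WACC = 0.6151 × 7.7100% + 0.3849 × 4.7559% = 6.5729%.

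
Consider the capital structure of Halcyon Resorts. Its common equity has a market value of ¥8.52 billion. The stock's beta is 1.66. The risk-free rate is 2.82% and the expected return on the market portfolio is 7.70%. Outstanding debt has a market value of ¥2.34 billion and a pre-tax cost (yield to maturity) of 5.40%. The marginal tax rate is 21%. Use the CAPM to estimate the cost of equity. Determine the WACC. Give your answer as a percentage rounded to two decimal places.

Market risk premium = 7.7% − 2.82% = 4.88%.
Cost of equity via CAPM: Re = 2.82% + 1.66 × 4.88% = 10.9208%.
Total capital V = 8.52 + 2.34 = 10.86.
Equity: weight = 8.52/10.86 = 0.7845; cost = 10.9208%.
Debt: weight = 2.34/10.86 = 0.2155; after-tax cost = 5.4% × (1 − 21%) = 4.2660%.
WACC = 0.7845 × 10.9208% + 0.2155 × 4.2660% = 9.4869%.

9.49%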